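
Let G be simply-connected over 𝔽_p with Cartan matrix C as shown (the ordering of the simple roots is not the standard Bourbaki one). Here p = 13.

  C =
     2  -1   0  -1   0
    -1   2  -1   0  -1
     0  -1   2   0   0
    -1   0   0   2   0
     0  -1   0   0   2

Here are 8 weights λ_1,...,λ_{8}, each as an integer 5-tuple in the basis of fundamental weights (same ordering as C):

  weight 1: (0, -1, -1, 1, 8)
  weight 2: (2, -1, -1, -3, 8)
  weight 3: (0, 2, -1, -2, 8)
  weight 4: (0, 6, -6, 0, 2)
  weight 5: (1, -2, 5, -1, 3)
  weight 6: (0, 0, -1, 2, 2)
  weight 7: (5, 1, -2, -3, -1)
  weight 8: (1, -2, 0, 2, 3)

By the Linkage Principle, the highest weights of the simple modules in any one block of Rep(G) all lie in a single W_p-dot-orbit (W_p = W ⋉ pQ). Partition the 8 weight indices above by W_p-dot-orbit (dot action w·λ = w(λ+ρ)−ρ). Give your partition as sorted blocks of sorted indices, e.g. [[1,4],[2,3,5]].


Dynkin diagram of C (from the 8 off-diagonal −1 entries): D_5.

λ_j+ρ reflected into Ā_13 (⟨·,θ^∨⟩≤13); 5-tuples as given:

  λ_1 → (1, 0, 0, 2, 9);  λ_2 → (1, 0, 0, 2, 9);  λ_3 → (1, 0, 0, 2, 9);  λ_4 → (1, 1, 5, 0, 3);  λ_5 → (1, 1, 5, 0, 3);  λ_6 → (1, 1, 0, 3, 3);  λ_7 → (4, 1, 1, 2, 0);  λ_8 → (1, 1, 0, 3, 3)

Grouping the 8 weights by Ā_13-representative: 4 linkage classes.

[[1, 2, 3], [4, 5], [6, 8], [7]]


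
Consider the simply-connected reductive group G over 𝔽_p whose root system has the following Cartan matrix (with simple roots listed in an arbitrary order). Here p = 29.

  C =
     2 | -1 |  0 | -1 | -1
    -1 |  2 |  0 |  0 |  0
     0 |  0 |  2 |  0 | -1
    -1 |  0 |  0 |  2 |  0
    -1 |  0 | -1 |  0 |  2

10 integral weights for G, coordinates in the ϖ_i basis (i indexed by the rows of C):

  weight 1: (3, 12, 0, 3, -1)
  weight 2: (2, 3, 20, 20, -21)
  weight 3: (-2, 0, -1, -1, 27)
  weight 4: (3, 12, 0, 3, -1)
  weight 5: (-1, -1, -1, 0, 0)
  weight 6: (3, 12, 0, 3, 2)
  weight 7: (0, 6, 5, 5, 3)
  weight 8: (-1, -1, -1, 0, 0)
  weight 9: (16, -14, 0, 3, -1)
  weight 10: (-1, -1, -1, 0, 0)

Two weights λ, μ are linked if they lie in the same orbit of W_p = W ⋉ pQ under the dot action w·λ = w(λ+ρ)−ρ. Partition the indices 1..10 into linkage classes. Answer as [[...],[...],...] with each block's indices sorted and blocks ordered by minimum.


Dynkin diagram of C (from the 8 off-diagonal −1 entries): D_5.

Ā_29 reps of the 10 weights (D_5, coords as presented):

    [1] (4, 13, 1, 4, 0)
    [2] (4, 13, 1, 4, 0)
    [3] (0, 0, 0, 1, 1)
    [4] (4, 13, 1, 4, 0)
    [5] (0, 0, 0, 1, 1)
    [6] (4, 13, 1, 4, 0)
    [7] (1, 7, 6, 6, 4)
    [8] (0, 0, 0, 1, 1)
    [9] (4, 13, 1, 4, 0)
    [10] (0, 0, 0, 1, 1)

Partition of {1..10} into 3 W_29-dot-orbits:

[[1, 2, 4, 6, 9], [3, 5, 8, 10], [7]]


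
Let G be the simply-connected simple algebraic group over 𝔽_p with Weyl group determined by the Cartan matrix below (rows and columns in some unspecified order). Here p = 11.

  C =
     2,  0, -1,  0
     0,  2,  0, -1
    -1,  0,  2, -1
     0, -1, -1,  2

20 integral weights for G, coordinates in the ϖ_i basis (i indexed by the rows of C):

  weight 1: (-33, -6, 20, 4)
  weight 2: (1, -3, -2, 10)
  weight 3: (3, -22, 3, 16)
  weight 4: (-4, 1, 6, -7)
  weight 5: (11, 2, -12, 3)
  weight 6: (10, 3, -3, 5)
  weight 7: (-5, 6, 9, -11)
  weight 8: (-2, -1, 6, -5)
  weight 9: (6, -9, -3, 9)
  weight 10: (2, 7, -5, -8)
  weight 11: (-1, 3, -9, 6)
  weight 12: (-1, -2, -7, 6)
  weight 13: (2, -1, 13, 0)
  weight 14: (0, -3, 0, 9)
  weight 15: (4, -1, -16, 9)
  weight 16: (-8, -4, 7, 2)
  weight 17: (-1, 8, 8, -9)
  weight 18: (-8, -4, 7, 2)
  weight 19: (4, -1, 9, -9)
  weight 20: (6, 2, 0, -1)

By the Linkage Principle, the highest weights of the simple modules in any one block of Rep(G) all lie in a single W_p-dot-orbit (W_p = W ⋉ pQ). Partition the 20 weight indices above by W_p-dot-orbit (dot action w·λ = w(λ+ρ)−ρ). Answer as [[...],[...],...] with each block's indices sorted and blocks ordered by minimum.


Root system A_4: the 4×4 matrix C matches after relabeling.

Alcove-folded reps (p=11, 20 weights, presented ϖ-order):

    [1] (6, 1, 0, 0)
    [2] (0, 1, 1, 8)
    [3] (0, 3, 4, 3)
    [4] (1, 4, 2, 0)
    [5] (0, 3, 4, 3)
    [6] (1, 4, 2, 0)
    [7] (0, 3, 4, 3)
    [8] (1, 4, 2, 0)
    [9] (1, 4, 2, 0)
    [10] (7, 3, 1, 0)
    [11] (7, 3, 1, 0)
    [12] (6, 1, 0, 0)
    [13] (0, 3, 4, 3)
    [14] (0, 1, 1, 8)
    [15] (6, 1, 0, 0)
    [16] (7, 3, 1, 0)
    [17] (0, 1, 1, 8)
    [18] (7, 3, 1, 0)
    [19] (1, 4, 2, 0)
    [20] (7, 3, 1, 0)

Partition of {1..20} into 5 W_11-dot-orbits:

[[1, 12, 15], [2, 14, 17], [3, 5, 7, 13], [4, 6, 8, 9, 19], [10, 11, 16, 18, 20]]


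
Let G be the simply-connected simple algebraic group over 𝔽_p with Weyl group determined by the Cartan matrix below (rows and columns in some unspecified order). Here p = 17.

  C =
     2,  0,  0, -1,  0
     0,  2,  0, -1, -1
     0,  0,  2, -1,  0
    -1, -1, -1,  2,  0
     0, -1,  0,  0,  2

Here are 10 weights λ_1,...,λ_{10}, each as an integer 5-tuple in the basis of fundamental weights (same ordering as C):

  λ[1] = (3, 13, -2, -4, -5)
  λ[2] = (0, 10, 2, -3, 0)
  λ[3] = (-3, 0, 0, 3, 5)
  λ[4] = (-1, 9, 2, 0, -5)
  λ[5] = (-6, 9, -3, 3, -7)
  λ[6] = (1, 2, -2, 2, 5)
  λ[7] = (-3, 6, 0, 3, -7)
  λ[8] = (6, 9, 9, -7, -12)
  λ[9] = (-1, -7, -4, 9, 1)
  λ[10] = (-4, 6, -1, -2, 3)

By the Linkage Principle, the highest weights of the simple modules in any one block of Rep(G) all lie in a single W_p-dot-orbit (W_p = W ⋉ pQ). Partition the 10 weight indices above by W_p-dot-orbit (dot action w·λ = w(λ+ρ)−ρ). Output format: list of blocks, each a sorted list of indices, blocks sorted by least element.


Dynkin diagram of C (from the 8 off-diagonal −1 entries): D_5.

W_17-reps of the 10 weights in Ā_17 (same 5-coord order as C):

  [1] (0, 2, 3, 1, 4)
  [2] (1, 3, 1, 1, 1)
  [3] (2, 1, 1, 2, 6)
  [4] (0, 2, 3, 1, 4)
  [5] (2, 1, 1, 2, 6)
  [6] (2, 1, 1, 2, 6)
  [7] (2, 1, 1, 2, 6)
  [8] (0, 2, 3, 1, 4)
  [9] (0, 2, 3, 1, 4)
  [10] (0, 2, 3, 1, 4)

Grouping the 10 weights by Ā_17-representative: 3 linkage classes.

[[1, 4, 8, 9, 10], [2], [3, 5, 6, 7]]


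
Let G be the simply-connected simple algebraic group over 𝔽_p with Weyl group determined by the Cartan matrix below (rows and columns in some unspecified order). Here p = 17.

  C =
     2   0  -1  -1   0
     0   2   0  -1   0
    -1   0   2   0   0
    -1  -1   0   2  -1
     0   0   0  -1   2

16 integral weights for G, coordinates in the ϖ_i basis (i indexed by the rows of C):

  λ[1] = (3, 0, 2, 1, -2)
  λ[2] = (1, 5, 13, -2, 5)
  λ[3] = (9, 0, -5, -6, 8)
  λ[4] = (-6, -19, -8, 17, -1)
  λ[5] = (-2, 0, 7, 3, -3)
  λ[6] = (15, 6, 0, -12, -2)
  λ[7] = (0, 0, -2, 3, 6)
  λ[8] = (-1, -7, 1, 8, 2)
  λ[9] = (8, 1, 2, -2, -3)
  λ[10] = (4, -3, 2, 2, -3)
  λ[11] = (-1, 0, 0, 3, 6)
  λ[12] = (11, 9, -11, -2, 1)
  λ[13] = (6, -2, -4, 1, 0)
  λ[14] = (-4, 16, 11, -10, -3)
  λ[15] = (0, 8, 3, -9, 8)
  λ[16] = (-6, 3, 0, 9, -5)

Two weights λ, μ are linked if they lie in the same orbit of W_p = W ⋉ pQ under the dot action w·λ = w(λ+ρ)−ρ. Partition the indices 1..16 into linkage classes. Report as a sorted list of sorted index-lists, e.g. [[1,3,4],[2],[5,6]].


D_5 Cartan matrix, 5 simple roots permuted; ρ=(1,1,1,1,1).

Ā_17 reps of the 16 weights (D_5, coords as presented):

    λ_1 → (4, 1, 3, 1, 1)
    λ_2 → (1, 4, 4, 1, 4)
    λ_3 → (1, 4, 4, 1, 4)
    λ_4 → (0, 1, 1, 4, 7)
    λ_5 → (1, 1, 7, 1, 2)
    λ_6 → (0, 1, 1, 4, 7)
    λ_7 → (0, 1, 1, 4, 7)
    λ_8 → (0, 6, 2, 3, 3)
    λ_9 → (4, 1, 3, 1, 1)
    λ_10 → (4, 1, 3, 1, 1)
    λ_11 → (0, 1, 1, 4, 7)
    λ_12 → (1, 4, 4, 1, 4)
    λ_13 → (4, 1, 3, 1, 1)
    λ_14 → (0, 6, 2, 3, 3)
    λ_15 → (4, 1, 3, 1, 1)
    λ_16 → (1, 4, 4, 1, 4)

These 16 weights hit 5 W_17-dot-orbits; sizes (5, 4, 4, 1, 2):

[[1, 9, 10, 13, 15], [2, 3, 12, 16], [4, 6, 7, 11], [5], [8, 14]]


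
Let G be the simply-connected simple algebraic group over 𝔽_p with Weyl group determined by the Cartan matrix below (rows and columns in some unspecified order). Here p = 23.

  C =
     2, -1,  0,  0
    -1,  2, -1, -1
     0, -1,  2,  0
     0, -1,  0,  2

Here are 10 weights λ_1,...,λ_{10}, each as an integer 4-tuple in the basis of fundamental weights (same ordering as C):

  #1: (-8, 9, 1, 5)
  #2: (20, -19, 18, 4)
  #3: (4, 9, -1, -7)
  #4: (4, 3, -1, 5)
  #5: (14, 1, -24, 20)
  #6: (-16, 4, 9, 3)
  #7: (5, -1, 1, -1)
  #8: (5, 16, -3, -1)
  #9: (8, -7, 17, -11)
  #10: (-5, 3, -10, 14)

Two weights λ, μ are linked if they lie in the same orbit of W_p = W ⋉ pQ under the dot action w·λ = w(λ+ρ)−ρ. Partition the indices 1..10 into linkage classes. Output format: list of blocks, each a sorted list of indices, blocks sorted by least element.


Cartan matrix: type D_4 (|W|=192); un-permuting the 4 rows.

Folding the 10 weights λ_j+ρ into Ā_23 (reps in the given 4-coord order):

    λ_1+ρ ↦ (7, 3, 2, 6)
    λ_2+ρ ↦ (3, 1, 1, 13)
    λ_3+ρ ↦ (5, 4, 0, 6)
    λ_4+ρ ↦ (5, 4, 0, 6)
    λ_5+ρ ↦ (6, 0, 2, 0)
    λ_6+ρ ↦ (5, 4, 0, 6)
    λ_7+ρ ↦ (6, 0, 2, 0)
    λ_8+ρ ↦ (6, 0, 2, 0)
    λ_9+ρ ↦ (7, 3, 2, 6)
    λ_10+ρ ↦ (5, 4, 0, 6)

The 10 indices split into 4 linkage classes (same alcove rep ⇔ same W_23-dot-orbit):

[[1, 9], [2], [3, 4, 6, 10], [5, 7, 8]]


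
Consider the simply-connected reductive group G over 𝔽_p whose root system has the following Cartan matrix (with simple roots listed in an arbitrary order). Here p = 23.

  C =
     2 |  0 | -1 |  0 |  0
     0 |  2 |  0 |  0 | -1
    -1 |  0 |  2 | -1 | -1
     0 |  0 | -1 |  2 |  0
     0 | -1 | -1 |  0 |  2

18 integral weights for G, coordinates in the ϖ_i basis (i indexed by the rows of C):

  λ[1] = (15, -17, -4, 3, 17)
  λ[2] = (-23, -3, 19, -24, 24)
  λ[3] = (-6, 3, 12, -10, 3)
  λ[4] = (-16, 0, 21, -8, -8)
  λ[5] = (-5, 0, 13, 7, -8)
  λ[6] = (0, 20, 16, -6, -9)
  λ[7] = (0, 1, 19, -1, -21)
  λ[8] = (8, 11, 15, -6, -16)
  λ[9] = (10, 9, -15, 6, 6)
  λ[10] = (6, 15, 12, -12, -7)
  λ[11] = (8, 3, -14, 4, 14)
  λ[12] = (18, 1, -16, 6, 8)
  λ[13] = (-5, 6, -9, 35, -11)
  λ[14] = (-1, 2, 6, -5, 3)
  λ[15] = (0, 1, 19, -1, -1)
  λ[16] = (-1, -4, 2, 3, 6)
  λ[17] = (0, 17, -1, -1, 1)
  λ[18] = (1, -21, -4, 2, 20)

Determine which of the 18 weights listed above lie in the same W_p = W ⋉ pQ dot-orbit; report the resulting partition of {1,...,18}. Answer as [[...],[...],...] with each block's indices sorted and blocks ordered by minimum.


D_5 Cartan matrix, 5 simple roots permuted; ρ=(1,1,1,1,1).

Ā_23 reps of the 18 weights (D_5, coords as presented):

  λ_1+ρ ↦ (4, 4, 1, 8, 2) · λ_2+ρ ↦ (1, 18, 0, 0, 2) · λ_3+ρ ↦ (4, 4, 1, 8, 2) · λ_4+ρ ↦ (8, 0, 1, 0, 6) · λ_5+ρ ↦ (4, 4, 1, 8, 2) · λ_6+ρ ↦ (5, 1, 2, 1, 2) · λ_7+ρ ↦ (1, 18, 0, 0, 2) · λ_8+ρ ↦ (5, 1, 2, 1, 2) · λ_9+ρ ↦ (0, 3, 3, 4, 4) · λ_10+ρ ↦ (0, 3, 3, 4, 4) · λ_11+ρ ↦ (4, 4, 1, 8, 2) · λ_12+ρ ↦ (4, 4, 1, 8, 2) · λ_13+ρ ↦ (5, 1, 2, 1, 2) · λ_14+ρ ↦ (0, 3, 3, 4, 4) · λ_15+ρ ↦ (1, 18, 0, 0, 2) · λ_16+ρ ↦ (0, 3, 3, 4, 4) · λ_17+ρ ↦ (1, 18, 0, 0, 2) · λ_18+ρ ↦ (1, 18, 0, 0, 2)

Grouping the 18 weights by Ā_23-representative: 5 linkage classes.

[[1, 3, 5, 11, 12], [2, 7, 15, 17, 18], [4], [6, 8, 13], [9, 10, 14, 16]]


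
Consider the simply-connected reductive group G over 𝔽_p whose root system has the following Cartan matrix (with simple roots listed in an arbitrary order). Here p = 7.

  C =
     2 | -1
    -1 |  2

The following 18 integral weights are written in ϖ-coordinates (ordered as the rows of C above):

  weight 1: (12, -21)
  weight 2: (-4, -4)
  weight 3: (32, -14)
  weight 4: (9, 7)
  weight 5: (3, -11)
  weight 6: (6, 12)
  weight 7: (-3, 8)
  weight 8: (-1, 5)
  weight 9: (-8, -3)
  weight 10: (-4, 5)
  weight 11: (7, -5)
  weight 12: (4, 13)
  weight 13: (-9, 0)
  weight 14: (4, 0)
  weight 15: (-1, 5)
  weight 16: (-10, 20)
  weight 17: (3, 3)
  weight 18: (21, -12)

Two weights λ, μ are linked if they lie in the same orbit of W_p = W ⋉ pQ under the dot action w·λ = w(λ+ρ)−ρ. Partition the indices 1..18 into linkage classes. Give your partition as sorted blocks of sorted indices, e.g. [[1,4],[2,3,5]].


Dynkin diagram of C (from the 2 off-diagonal −1 entries): A_2.

Folding the 18 weights λ_j+ρ into Ā_7 (reps in the given 2-coord order):

  [1] (0, 6);  [2] (3, 3);  [3] (5, 1);  [4] (3, 1);  [5] (3, 1);  [6] (0, 6);  [7] (0, 5);  [8] (0, 6);  [9] (0, 5);  [10] (3, 3);  [11] (3, 3);  [12] (2, 5);  [13] (0, 6);  [14] (5, 1);  [15] (0, 6);  [16] (2, 5);  [17] (3, 3);  [18] (3, 3)

Grouping the 18 weights by Ā_7-representative: 6 linkage classes.

[[1, 6, 8, 13, 15], [2, 10, 11, 17, 18], [3, 14], [4, 5], [7, 9], [12, 16]]


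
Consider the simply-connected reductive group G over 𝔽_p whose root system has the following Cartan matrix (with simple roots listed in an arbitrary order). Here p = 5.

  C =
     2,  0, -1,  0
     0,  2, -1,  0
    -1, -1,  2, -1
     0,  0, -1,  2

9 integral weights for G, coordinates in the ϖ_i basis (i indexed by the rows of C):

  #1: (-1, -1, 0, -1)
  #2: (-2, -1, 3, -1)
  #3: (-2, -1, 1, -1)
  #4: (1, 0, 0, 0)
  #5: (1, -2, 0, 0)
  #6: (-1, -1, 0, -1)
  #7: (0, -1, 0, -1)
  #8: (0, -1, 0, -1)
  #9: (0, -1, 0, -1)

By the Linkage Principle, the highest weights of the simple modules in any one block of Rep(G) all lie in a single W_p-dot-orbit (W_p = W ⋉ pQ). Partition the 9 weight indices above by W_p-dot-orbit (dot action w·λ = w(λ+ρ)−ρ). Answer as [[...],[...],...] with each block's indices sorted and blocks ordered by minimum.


C ↔ D_4 under row/col permutation; |W(D_4)| = 192.

Each λ_j+ρ reduced to Ā_5; 4-tuples below use C's row order:

  λ_1 → (0, 0, 1, 0) · λ_2 → (1, 0, 1, 0) · λ_3 → (1, 0, 1, 0) · λ_4 → (2, 1, 0, 1) · λ_5 → (2, 1, 0, 1) · λ_6 → (0, 0, 1, 0) · λ_7 → (1, 0, 1, 0) · λ_8 → (1, 0, 1, 0) · λ_9 → (1, 0, 1, 0)

These 9 weights hit 3 W_5-dot-orbits; sizes (2, 5, 2):

[[1, 6], [2, 3, 7, 8, 9], [4, 5]]


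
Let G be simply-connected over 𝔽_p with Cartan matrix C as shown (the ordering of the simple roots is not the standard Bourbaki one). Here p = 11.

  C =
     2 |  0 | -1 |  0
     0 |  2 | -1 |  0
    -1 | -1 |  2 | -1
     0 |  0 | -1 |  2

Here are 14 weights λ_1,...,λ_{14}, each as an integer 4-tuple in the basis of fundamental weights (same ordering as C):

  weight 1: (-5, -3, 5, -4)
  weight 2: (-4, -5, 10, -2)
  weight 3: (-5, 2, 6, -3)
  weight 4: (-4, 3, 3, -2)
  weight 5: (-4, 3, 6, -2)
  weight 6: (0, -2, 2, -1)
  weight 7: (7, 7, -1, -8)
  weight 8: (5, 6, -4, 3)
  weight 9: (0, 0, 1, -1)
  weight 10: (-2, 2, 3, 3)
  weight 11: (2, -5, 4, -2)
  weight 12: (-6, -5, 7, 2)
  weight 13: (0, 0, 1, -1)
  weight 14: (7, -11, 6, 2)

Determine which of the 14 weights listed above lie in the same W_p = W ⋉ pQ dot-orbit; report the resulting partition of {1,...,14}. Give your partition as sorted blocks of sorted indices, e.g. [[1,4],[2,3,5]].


Type D_4, rank 4, |W|=192; reorder rows/cols to standard.

Folding the 14 weights λ_j+ρ into Ā_11 (reps in the given 4-coord order):

  [1] (1, 1, 2, 0);  [2] (3, 4, 0, 1);  [3] (4, 3, 1, 2);  [4] (3, 4, 0, 1);  [5] (3, 4, 0, 1);  [6] (1, 1, 2, 0);  [7] (1, 1, 2, 0);  [8] (3, 4, 0, 1);  [9] (1, 1, 2, 0);  [10] (1, 3, 0, 4);  [11] (3, 4, 0, 1);  [12] (4, 3, 1, 2);  [13] (1, 1, 2, 0);  [14] (1, 3, 0, 4)

4 distinct reps among the 14 weights ⇒ 4 W_11-linkage classes:

[[1, 6, 7, 9, 13], [2, 4, 5, 8, 11], [3, 12], [10, 14]]


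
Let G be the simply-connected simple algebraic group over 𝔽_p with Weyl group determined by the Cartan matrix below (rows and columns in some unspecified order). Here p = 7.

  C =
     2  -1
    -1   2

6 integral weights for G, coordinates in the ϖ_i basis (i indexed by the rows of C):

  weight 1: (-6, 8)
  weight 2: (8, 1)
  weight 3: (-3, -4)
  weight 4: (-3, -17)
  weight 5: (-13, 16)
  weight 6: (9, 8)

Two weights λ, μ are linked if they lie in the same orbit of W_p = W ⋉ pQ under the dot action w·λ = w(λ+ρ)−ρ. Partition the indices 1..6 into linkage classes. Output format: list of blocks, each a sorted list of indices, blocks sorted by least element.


A_2 Cartan matrix, 2 simple roots permuted; ρ=(1,1).

W_7-reps of the 6 weights in Ā_7 (same 2-coord order as C):

  [1] (3, 2);  [2] (3, 2);  [3] (3, 2);  [4] (2, 3);  [5] (3, 2);  [6] (3, 2)

Partition of {1..6} into 2 W_7-dot-orbits:

[[1, 2, 3, 5, 6], [4]]


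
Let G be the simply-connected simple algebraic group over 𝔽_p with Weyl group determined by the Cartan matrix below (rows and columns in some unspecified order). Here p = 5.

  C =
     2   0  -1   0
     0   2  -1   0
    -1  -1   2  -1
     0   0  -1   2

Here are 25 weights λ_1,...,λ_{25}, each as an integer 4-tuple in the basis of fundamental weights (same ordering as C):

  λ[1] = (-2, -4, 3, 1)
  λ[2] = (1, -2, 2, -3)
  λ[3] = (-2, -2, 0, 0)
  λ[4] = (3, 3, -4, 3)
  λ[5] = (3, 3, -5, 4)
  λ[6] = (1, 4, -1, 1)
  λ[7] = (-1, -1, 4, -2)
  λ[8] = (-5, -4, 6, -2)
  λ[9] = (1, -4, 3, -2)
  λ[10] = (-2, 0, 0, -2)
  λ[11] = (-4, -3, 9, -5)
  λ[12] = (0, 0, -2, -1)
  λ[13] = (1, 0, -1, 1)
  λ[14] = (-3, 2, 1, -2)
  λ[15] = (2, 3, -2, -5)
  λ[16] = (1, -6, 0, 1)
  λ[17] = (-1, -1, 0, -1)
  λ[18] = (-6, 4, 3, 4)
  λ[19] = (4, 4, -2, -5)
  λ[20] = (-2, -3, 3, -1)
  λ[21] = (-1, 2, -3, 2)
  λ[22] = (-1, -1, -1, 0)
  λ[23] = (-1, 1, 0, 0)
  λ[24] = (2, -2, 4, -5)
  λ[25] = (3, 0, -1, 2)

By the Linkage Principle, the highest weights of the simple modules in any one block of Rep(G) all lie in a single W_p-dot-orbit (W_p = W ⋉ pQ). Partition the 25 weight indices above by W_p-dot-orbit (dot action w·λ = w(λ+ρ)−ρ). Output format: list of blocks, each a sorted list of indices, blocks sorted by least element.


Root system D_4: the 4×4 matrix C matches after relabeling.

λ_j+ρ reflected into Ā_5 (⟨·,θ^∨⟩≤5); 4-tuples as given:

  1: (0, 2, 1, 1)
  2: (2, 1, 0, 2)
  3: (0, 0, 1, 0)
  4: (0, 0, 1, 0)
  5: (0, 0, 0, 1)
  6: (2, 1, 0, 2)
  7: (0, 0, 0, 1)
  8: (2, 1, 0, 1)
  9: (1, 2, 1, 0)
  10: (0, 0, 1, 0)
  11: (1, 2, 1, 0)
  12: (0, 0, 0, 1)
  13: (2, 1, 0, 2)
  14: (1, 2, 1, 0)
  15: (2, 1, 0, 1)
  16: (2, 1, 0, 2)
  17: (0, 0, 1, 0)
  18: (0, 0, 1, 0)
  19: (0, 0, 0, 1)
  20: (1, 2, 1, 0)
  21: (2, 1, 0, 1)
  22: (0, 0, 0, 1)
  23: (0, 2, 1, 1)
  24: (0, 2, 1, 1)
  25: (1, 2, 1, 0)

Linkage partition of the 25 weights (6 classes, p=5):

[[1, 23, 24], [2, 6, 13, 16], [3, 4, 10, 17, 18], [5, 7, 12, 19, 22], [8, 15, 21], [9, 11, 14, 20, 25]]


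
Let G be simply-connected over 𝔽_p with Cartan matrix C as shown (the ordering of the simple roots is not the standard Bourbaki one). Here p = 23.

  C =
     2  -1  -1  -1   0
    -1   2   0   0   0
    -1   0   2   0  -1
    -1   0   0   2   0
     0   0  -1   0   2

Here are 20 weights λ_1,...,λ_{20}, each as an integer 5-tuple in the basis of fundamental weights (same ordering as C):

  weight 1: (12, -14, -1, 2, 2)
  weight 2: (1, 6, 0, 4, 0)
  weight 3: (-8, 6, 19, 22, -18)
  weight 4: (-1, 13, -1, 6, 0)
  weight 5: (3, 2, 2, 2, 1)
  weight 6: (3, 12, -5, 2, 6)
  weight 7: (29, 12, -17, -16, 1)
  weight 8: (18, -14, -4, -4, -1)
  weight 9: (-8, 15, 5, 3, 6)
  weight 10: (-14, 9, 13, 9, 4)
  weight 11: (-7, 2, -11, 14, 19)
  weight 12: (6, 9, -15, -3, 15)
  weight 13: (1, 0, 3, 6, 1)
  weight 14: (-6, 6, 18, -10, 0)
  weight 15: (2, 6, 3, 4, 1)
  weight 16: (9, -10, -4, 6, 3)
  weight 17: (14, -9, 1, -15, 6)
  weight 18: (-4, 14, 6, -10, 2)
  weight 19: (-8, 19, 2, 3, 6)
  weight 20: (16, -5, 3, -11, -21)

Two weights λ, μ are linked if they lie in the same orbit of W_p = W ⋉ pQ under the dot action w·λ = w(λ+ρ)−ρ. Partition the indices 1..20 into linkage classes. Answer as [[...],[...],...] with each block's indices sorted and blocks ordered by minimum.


D_5 Cartan matrix, 5 simple roots permuted; ρ=(1,1,1,1,1).

Folding the 20 weights λ_j+ρ into Ā_23 (reps in the given 5-coord order):

    1: (0, 13, 0, 3, 3)
    2: (2, 7, 1, 5, 1)
    3: (0, 13, 0, 3, 3)
    4: (0, 14, 0, 7, 1)
    5: (4, 3, 3, 3, 2)
    6: (0, 13, 0, 3, 3)
    7: (2, 7, 1, 5, 1)
    8: (0, 13, 0, 3, 3)
    9: (1, 9, 2, 3, 4)
    10: (4, 3, 3, 3, 2)
    11: (1, 9, 2, 3, 4)
    12: (2, 1, 4, 7, 2)
    13: (2, 1, 4, 7, 2)
    14: (2, 7, 1, 5, 1)
    15: (2, 7, 1, 5, 1)
    16: (2, 7, 1, 5, 1)
    17: (2, 1, 4, 7, 2)
    18: (4, 3, 3, 3, 2)
    19: (0, 13, 0, 3, 3)
    20: (1, 9, 2, 3, 4)

Grouping the 20 weights by Ā_23-representative: 6 linkage classes.

[[1, 3, 6, 8, 19], [2, 7, 14, 15, 16], [4], [5, 10, 18], [9, 11, 20], [12, 13, 17]]


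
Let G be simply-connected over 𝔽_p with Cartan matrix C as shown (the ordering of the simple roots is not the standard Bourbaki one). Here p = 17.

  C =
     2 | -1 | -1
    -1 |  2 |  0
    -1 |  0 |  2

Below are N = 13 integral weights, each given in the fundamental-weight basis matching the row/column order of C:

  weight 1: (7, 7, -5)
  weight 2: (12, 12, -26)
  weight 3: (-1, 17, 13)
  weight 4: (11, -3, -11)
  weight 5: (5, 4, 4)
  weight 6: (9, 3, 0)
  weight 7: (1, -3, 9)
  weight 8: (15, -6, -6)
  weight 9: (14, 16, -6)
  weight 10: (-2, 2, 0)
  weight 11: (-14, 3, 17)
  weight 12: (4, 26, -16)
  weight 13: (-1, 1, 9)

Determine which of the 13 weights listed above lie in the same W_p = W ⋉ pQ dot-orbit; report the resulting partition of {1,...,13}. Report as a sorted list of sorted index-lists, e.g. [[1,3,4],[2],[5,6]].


Root system A_3: the 3×3 matrix C matches after relabeling.

Alcove-folded reps (p=17, 13 weights, presented ϖ-order):

    1: (4, 8, 4)
    2: (4, 8, 4)
    3: (1, 2, 0)
    4: (0, 2, 10)
    5: (6, 5, 5)
    6: (10, 4, 1)
    7: (0, 2, 10)
    8: (6, 5, 5)
    9: (0, 2, 10)
    10: (1, 2, 0)
    11: (4, 8, 4)
    12: (0, 2, 10)
    13: (0, 2, 10)

The 13 indices split into 5 linkage classes (same alcove rep ⇔ same W_17-dot-orbit):

[[1, 2, 11], [3, 10], [4, 7, 9, 12, 13], [5, 8], [6]]


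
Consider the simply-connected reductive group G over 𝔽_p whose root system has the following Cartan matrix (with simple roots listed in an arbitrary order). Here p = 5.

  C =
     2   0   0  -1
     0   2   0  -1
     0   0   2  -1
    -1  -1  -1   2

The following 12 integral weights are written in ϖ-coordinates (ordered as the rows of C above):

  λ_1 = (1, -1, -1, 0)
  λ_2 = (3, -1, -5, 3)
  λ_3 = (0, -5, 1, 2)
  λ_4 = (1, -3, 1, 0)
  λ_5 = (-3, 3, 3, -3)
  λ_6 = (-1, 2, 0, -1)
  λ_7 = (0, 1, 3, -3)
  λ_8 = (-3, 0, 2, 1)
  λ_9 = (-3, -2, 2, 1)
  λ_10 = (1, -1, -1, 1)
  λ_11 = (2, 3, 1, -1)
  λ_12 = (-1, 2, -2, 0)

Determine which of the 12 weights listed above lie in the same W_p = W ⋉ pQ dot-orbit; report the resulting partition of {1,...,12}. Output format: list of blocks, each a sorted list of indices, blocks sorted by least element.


Cartan matrix: type D_4 (|W|=192); un-permuting the 4 rows.

Alcove-folded reps (p=5, 12 weights, presented ϖ-order):

  λ_1 → (2, 0, 0, 1);  λ_2 → (1, 3, 1, 0);  λ_3 → (0, 3, 1, 0);  λ_4 → (1, 1, 1, 1);  λ_5 → (2, 0, 0, 1);  λ_6 → (0, 3, 1, 0);  λ_7 → (1, 0, 2, 1);  λ_8 → (1, 0, 2, 1);  λ_9 → (1, 0, 2, 1);  λ_10 → (2, 0, 0, 1);  λ_11 → (1, 0, 2, 1);  λ_12 → (0, 3, 1, 0)

Grouping the 12 weights by Ā_5-representative: 5 linkage classes.

[[1, 5, 10], [2], [3, 6, 12], [4], [7, 8, 9, 11]]


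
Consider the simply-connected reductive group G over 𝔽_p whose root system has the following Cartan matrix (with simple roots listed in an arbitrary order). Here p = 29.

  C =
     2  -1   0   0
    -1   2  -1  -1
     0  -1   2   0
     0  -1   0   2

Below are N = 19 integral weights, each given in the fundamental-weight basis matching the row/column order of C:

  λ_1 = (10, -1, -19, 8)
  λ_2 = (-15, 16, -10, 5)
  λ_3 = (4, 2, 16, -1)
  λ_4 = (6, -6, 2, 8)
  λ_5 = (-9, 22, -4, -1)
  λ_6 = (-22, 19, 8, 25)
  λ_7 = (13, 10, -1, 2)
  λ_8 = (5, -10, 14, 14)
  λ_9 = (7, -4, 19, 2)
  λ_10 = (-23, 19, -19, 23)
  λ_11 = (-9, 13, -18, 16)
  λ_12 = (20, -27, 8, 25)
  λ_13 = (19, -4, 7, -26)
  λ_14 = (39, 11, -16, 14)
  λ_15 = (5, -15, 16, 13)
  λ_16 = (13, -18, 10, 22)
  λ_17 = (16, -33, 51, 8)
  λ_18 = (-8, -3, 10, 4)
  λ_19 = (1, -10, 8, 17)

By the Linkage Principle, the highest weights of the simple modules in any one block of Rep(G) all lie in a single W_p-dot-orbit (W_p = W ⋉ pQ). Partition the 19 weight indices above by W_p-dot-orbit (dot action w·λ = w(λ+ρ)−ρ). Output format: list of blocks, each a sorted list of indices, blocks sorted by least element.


Dynkin diagram of C (from the 6 off-diagonal −1 entries): D_4.

Folding the 19 weights λ_j+ρ into Ā_29 (reps in the given 4-coord order):

  [1] (7, 2, 0, 9)
  [2] (8, 6, 3, 0)
  [3] (5, 3, 17, 0)
  [4] (2, 3, 2, 4)
  [5] (8, 6, 3, 0)
  [6] (5, 3, 17, 0)
  [7] (14, 1, 0, 3)
  [8] (3, 6, 6, 6)
  [9] (5, 3, 17, 0)
  [10] (2, 3, 2, 4)
  [11] (3, 6, 6, 6)
  [12] (5, 3, 17, 0)
  [13] (5, 3, 17, 0)
  [14] (3, 6, 6, 6)
  [15] (8, 6, 3, 0)
  [16] (3, 6, 6, 6)
  [17] (8, 6, 3, 0)
  [18] (2, 3, 2, 4)
  [19] (7, 2, 0, 9)

Linkage partition of the 19 weights (6 classes, p=29):

[[1, 19], [2, 5, 15, 17], [3, 6, 9, 12, 13], [4, 10, 18], [7], [8, 11, 14, 16]]


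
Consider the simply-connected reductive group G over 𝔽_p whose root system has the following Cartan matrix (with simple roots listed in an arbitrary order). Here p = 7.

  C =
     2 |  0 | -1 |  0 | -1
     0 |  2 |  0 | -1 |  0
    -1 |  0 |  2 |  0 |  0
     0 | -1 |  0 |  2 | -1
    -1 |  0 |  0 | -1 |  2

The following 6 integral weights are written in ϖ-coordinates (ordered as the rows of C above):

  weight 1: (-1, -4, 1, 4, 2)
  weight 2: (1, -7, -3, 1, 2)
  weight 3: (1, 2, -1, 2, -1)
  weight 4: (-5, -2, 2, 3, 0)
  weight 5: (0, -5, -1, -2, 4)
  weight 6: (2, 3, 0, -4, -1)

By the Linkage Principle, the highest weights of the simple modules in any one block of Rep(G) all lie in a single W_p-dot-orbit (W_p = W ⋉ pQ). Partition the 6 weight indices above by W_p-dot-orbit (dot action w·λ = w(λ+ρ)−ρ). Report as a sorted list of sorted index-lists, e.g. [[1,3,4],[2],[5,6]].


C ↔ A_5 under row/col permutation; |W(A_5)| = 720.

Each λ_j+ρ reduced to Ā_7; 5-tuples below use C's row order:

  λ_1+ρ ↦ (1, 0, 0, 2, 2) · λ_2+ρ ↦ (1, 2, 1, 3, 0) · λ_3+ρ ↦ (1, 2, 1, 3, 0) · λ_4+ρ ↦ (0, 1, 1, 0, 3) · λ_5+ρ ↦ (1, 1, 0, 4, 0) · λ_6+ρ ↦ (0, 1, 1, 0, 3)

The 6 indices split into 4 linkage classes (same alcove rep ⇔ same W_7-dot-orbit):

[[1], [2, 3], [4, 6], [5]]


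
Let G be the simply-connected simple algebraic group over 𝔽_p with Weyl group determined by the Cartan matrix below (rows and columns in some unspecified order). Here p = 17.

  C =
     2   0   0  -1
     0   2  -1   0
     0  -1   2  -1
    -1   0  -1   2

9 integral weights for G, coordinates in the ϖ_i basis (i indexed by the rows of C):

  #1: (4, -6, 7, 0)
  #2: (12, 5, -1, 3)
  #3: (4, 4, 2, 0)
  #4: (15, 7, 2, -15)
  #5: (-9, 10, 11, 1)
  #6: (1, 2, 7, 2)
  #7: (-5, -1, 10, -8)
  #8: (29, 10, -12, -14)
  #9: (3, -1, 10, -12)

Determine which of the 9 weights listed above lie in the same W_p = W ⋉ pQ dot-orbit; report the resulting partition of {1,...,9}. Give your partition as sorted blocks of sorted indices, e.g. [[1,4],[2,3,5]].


Root system A_4: the 4×4 matrix C matches after relabeling.

W_17-reps of the 9 weights in Ā_17 (same 4-coord order as C):

  λ_1+ρ ↦ (5, 5, 3, 1);  λ_2+ρ ↦ (7, 0, 0, 4);  λ_3+ρ ↦ (5, 5, 3, 1);  λ_4+ρ ↦ (2, 3, 8, 3);  λ_5+ρ ↦ (6, 3, 6, 0);  λ_6+ρ ↦ (2, 3, 8, 3);  λ_7+ρ ↦ (7, 0, 0, 4);  λ_8+ρ ↦ (7, 0, 0, 4);  λ_9+ρ ↦ (7, 0, 0, 4)

The 9 indices split into 4 linkage classes (same alcove rep ⇔ same W_17-dot-orbit):

[[1, 3], [2, 7, 8, 9], [4, 6], [5]]


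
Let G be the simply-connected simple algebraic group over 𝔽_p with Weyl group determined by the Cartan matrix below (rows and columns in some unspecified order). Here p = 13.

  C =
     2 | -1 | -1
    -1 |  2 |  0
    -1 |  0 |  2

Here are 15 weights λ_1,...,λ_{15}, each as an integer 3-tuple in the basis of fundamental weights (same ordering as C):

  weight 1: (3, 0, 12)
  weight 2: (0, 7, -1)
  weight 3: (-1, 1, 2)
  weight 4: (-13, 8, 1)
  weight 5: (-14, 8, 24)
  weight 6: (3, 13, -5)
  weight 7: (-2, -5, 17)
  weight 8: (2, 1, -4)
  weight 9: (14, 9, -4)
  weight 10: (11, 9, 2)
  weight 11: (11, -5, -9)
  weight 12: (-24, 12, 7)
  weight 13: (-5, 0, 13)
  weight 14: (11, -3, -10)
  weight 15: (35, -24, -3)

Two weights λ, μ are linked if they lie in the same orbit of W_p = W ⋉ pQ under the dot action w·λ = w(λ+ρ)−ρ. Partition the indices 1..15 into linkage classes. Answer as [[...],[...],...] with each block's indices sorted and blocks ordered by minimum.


C ↔ A_3 under row/col permutation; |W(A_3)| = 24.

λ_j+ρ reflected into Ā_13 (⟨·,θ^∨⟩≤13); 3-tuples as given:

  [1] (0, 4, 8) · [2] (1, 8, 0) · [3] (0, 2, 3) · [4] (1, 2, 9) · [5] (1, 8, 0) · [6] (1, 8, 0) · [7] (0, 4, 8) · [8] (0, 2, 3) · [9] (1, 2, 9) · [10] (1, 2, 9) · [11] (0, 4, 8) · [12] (0, 2, 3) · [13] (1, 2, 9) · [14] (1, 2, 9) · [15] (0, 2, 3)

4 distinct reps among the 15 weights ⇒ 4 W_13-linkage classes:

[[1, 7, 11], [2, 5, 6], [3, 8, 12, 15], [4, 9, 10, 13, 14]]


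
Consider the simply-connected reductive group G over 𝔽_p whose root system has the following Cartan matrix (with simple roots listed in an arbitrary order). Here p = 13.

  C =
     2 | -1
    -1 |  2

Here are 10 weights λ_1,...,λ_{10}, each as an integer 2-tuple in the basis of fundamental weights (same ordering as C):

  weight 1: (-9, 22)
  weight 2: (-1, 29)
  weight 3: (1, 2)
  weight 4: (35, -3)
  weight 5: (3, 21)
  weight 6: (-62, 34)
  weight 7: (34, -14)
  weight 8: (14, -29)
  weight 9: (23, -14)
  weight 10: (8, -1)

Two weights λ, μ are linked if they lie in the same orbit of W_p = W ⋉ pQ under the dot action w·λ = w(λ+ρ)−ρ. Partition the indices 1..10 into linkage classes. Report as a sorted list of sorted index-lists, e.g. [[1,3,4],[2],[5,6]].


Type A_2, rank 2, |W|=6; reorder rows/cols to standard.

Alcove-folded reps (p=13, 10 weights, presented ϖ-order):

  1: (2, 3)
  2: (9, 0)
  3: (2, 3)
  4: (2, 3)
  5: (9, 0)
  6: (9, 0)
  7: (9, 0)
  8: (0, 2)
  9: (0, 2)
  10: (9, 0)

Linkage partition of the 10 weights (3 classes, p=13):

[[1, 3, 4], [2, 5, 6, 7, 10], [8, 9]]


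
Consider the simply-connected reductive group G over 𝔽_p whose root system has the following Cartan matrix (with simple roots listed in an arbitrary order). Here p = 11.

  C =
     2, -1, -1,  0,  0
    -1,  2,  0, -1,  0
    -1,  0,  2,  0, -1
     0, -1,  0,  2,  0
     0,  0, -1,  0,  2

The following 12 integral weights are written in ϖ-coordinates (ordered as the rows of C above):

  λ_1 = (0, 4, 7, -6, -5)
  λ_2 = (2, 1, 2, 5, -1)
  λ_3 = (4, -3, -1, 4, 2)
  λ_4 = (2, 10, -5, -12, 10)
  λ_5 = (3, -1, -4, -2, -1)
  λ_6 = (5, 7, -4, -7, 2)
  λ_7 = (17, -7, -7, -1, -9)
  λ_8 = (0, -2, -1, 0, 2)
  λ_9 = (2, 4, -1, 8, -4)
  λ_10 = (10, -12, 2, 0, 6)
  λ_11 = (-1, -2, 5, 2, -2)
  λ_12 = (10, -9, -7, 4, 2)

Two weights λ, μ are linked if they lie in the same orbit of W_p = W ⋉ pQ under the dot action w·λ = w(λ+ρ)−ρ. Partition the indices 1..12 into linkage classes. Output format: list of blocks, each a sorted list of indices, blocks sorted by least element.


Dynkin diagram of C (from the 8 off-diagonal −1 entries): A_5.

λ_j+ρ reflected into Ā_11 (⟨·,θ^∨⟩≤11); 5-tuples as given:

  λ_1 → (1, 0, 4, 2, 1) · λ_2 → (3, 2, 0, 3, 3) · λ_3 → (3, 2, 0, 3, 3) · λ_4 → (0, 1, 0, 0, 3) · λ_5 → (0, 1, 0, 0, 3) · λ_6 → (3, 2, 0, 3, 3) · λ_7 → (1, 0, 4, 2, 1) · λ_8 → (0, 1, 0, 0, 3) · λ_9 → (3, 2, 0, 3, 3) · λ_10 → (0, 1, 0, 0, 3) · λ_11 → (1, 0, 4, 2, 1) · λ_12 → (3, 2, 0, 3, 3)

3 distinct reps among the 12 weights ⇒ 3 W_11-linkage classes:

[[1, 7, 11], [2, 3, 6, 9, 12], [4, 5, 8, 10]]


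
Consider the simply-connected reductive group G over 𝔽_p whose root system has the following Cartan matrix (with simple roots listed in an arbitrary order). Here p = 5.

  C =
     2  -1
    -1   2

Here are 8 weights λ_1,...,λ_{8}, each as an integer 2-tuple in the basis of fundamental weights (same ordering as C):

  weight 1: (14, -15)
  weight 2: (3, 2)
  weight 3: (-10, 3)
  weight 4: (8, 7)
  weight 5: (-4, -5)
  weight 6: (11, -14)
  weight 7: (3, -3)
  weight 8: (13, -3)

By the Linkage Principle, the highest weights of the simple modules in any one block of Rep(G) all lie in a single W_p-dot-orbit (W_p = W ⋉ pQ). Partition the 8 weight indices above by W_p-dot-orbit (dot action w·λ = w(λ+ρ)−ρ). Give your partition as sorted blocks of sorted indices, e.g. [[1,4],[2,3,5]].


Type A_2, rank 2, |W|=6; reorder rows/cols to standard.

λ_j+ρ reflected into Ā_5 (⟨·,θ^∨⟩≤5); 2-tuples as given:

  λ_1 → (0, 1)
  λ_2 → (2, 1)
  λ_3 → (0, 1)
  λ_4 → (2, 1)
  λ_5 → (2, 1)
  λ_6 → (2, 1)
  λ_7 → (2, 2)
  λ_8 → (2, 1)

Partition of {1..8} into 3 W_5-dot-orbits:

[[1, 3], [2, 4, 5, 6, 8], [7]]


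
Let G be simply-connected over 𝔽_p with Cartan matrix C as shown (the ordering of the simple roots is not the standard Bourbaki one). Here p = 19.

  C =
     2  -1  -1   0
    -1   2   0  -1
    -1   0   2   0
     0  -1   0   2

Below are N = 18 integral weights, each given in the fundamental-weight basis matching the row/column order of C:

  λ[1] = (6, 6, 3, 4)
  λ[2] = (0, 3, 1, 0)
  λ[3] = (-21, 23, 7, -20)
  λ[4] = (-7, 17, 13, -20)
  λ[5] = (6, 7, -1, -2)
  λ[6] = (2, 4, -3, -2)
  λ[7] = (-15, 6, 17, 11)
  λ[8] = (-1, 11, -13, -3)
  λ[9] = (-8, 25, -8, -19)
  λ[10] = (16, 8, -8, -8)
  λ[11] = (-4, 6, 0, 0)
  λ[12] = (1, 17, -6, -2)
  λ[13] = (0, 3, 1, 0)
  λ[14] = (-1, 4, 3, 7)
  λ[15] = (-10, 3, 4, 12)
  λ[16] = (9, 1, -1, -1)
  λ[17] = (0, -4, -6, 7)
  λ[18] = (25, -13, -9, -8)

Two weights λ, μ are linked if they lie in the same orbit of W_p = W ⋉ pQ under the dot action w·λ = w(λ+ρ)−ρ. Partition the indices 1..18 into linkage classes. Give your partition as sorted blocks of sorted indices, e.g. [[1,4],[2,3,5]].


C ↔ A_4 under row/col permutation; |W(A_4)| = 120.

Alcove-folded reps (p=19, 18 weights, presented ϖ-order):

  λ_1 → (7, 7, 0, 1)
  λ_2 → (1, 4, 2, 1)
  λ_3 → (7, 7, 0, 1)
  λ_4 → (1, 6, 0, 5)
  λ_5 → (7, 7, 0, 1)
  λ_6 → (1, 4, 2, 1)
  λ_7 → (7, 7, 0, 1)
  λ_8 → (10, 2, 0, 0)
  λ_9 → (1, 6, 0, 5)
  λ_10 → (10, 2, 0, 0)
  λ_11 → (1, 4, 2, 1)
  λ_12 → (3, 14, 1, 0)
  λ_13 → (1, 4, 2, 1)
  λ_14 → (0, 5, 4, 8)
  λ_15 → (0, 5, 4, 8)
  λ_16 → (10, 2, 0, 0)
  λ_17 → (1, 4, 2, 1)
  λ_18 → (1, 6, 0, 5)

These 18 weights hit 6 W_19-dot-orbits; sizes (4, 5, 3, 3, 1, 2):

[[1, 3, 5, 7], [2, 6, 11, 13, 17], [4, 9, 18], [8, 10, 16], [12], [14, 15]]


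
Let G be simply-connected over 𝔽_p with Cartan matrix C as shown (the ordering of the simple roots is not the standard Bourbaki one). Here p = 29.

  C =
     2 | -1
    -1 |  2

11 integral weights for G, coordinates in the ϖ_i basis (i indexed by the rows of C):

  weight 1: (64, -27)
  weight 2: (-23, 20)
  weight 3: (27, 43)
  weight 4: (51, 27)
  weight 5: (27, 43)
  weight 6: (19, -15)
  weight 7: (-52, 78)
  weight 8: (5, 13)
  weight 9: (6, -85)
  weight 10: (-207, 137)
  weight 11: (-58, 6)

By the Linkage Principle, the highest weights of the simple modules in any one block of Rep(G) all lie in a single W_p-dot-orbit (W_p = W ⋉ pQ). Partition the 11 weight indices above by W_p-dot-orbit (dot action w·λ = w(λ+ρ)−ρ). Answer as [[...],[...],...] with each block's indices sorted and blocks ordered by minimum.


A_2 Cartan matrix, 2 simple roots permuted; ρ=(1,1).

W_29-reps of the 11 weights in Ā_29 (same 2-coord order as C):

  λ_1 → (7, 3) · λ_2 → (21, 1) · λ_3 → (1, 14) · λ_4 → (22, 1) · λ_5 → (1, 14) · λ_6 → (6, 14) · λ_7 → (21, 1) · λ_8 → (6, 14) · λ_9 → (7, 3) · λ_10 → (7, 3) · λ_11 → (21, 1)

Linkage partition of the 11 weights (5 classes, p=29):

[[1, 9, 10], [2, 7, 11], [3, 5], [4], [6, 8]]


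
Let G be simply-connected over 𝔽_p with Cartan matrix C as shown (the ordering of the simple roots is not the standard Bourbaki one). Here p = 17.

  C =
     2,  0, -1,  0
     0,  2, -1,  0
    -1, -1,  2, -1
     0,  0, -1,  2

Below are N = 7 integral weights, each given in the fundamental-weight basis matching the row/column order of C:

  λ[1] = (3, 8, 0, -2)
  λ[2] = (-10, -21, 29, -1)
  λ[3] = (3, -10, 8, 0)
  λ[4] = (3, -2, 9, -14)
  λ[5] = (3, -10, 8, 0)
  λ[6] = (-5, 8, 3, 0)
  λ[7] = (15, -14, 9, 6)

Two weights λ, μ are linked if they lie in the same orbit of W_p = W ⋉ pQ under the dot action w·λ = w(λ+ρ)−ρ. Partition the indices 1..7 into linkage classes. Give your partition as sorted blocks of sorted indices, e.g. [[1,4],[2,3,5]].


Cartan matrix: type D_4 (|W|=192); un-permuting the 4 rows.

Folding the 7 weights λ_j+ρ into Ā_17 (reps in the given 4-coord order):

    1: (4, 9, 0, 1)
    2: (0, 3, 1, 9)
    3: (4, 9, 0, 1)
    4: (0, 3, 1, 9)
    5: (4, 9, 0, 1)
    6: (4, 9, 0, 1)
    7: (0, 3, 1, 9)

Partition of {1..7} into 2 W_17-dot-orbits:

[[1, 3, 5, 6], [2, 4, 7]]


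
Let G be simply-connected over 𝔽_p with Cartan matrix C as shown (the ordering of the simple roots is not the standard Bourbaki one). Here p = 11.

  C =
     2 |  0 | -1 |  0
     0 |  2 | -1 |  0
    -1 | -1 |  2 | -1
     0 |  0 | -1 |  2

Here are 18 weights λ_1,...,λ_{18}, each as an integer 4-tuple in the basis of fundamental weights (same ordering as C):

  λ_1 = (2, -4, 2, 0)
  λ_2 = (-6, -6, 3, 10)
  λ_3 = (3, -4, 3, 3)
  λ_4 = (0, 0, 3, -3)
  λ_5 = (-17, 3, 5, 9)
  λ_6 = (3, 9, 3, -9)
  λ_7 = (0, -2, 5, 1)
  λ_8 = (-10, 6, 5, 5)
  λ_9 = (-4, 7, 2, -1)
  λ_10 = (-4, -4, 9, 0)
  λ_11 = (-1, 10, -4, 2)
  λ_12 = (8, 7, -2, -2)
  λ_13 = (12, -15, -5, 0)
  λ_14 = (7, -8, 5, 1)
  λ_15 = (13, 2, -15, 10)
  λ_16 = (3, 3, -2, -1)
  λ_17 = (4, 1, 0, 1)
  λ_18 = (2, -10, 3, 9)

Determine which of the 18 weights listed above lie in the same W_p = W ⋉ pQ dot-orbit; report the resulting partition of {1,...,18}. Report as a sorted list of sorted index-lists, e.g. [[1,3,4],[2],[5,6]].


D_4 Cartan matrix, 4 simple roots permuted; ρ=(1,1,1,1).

Alcove-folded reps (p=11, 18 weights, presented ϖ-order):

  [1] (3, 3, 0, 1);  [2] (1, 1, 0, 5);  [3] (3, 2, 1, 3);  [4] (1, 1, 2, 2);  [5] (1, 1, 0, 5);  [6] (3, 3, 0, 1);  [7] (1, 1, 2, 2);  [8] (1, 1, 2, 2);  [9] (3, 8, 0, 0);  [10] (3, 3, 0, 1);  [11] (3, 8, 0, 0);  [12] (3, 2, 1, 3);  [13] (3, 2, 1, 3);  [14] (3, 2, 1, 3);  [15] (3, 8, 0, 0);  [16] (3, 3, 0, 1);  [17] (5, 2, 1, 2);  [18] (1, 1, 2, 2)

These 18 weights hit 6 W_11-dot-orbits; sizes (4, 2, 4, 4, 3, 1):

[[1, 6, 10, 16], [2, 5], [3, 12, 13, 14], [4, 7, 8, 18], [9, 11, 15], [17]]


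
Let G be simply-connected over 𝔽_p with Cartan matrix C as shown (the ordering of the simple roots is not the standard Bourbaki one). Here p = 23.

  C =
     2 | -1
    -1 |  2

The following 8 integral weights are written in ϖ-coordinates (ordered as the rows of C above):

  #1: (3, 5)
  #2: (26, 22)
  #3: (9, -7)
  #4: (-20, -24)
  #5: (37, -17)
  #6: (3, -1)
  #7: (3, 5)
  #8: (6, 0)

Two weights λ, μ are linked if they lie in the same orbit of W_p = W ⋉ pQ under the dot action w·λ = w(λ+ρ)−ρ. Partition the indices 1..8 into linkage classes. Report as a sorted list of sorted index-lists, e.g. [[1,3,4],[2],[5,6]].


Cartan matrix: type A_2 (|W|=6); un-permuting the 2 rows.

Alcove-folded reps (p=23, 8 weights, presented ϖ-order):

  λ_1+ρ ↦ (4, 6);  λ_2+ρ ↦ (4, 0);  λ_3+ρ ↦ (4, 6);  λ_4+ρ ↦ (4, 0);  λ_5+ρ ↦ (7, 1);  λ_6+ρ ↦ (4, 0);  λ_7+ρ ↦ (4, 6);  λ_8+ρ ↦ (7, 1)

The 8 indices split into 3 linkage classes (same alcove rep ⇔ same W_23-dot-orbit):

[[1, 3, 7], [2, 4, 6], [5, 8]]


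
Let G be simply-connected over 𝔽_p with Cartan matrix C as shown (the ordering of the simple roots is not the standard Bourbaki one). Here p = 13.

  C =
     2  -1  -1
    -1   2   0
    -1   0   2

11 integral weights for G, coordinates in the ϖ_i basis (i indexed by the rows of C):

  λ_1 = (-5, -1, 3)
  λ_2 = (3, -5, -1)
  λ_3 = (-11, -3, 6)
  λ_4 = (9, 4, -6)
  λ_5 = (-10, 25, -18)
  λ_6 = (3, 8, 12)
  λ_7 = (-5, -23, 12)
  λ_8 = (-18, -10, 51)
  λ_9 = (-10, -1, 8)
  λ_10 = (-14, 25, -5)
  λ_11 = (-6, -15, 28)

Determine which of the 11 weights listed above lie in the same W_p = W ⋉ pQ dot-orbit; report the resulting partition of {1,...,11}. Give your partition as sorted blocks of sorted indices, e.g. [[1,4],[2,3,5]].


Cartan matrix: type A_3 (|W|=24); un-permuting the 3 rows.

λ_j+ρ reflected into Ā_13 (⟨·,θ^∨⟩≤13); 3-tuples as given:

  1: (0, 4, 0)
  2: (0, 4, 0)
  3: (3, 7, 2)
  4: (5, 3, 3)
  5: (0, 9, 0)
  6: (0, 4, 0)
  7: (0, 9, 0)
  8: (0, 9, 0)
  9: (0, 9, 0)
  10: (0, 4, 0)
  11: (3, 7, 2)

Linkage partition of the 11 weights (4 classes, p=13):

[[1, 2, 6, 10], [3, 11], [4], [5, 7, 8, 9]]
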